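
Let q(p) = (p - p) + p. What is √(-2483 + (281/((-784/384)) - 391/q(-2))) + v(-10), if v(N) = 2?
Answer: 2 + 3*I*√52814/14 ≈ 2.0 + 49.246*I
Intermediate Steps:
q(p) = p (q(p) = 0 + p = p)
√(-2483 + (281/((-784/384)) - 391/q(-2))) + v(-10) = √(-2483 + (281/((-784/384)) - 391/(-2))) + 2 = √(-2483 + (281/((-784*1/384)) - 391*(-½))) + 2 = √(-2483 + (281/(-49/24) + 391/2)) + 2 = √(-2483 + (281*(-24/49) + 391/2)) + 2 = √(-2483 + (-6744/49 + 391/2)) + 2 = √(-2483 + 5671/98) + 2 = √(-237663/98) + 2 = 3*I*√52814/14 + 2 = 2 + 3*I*√52814/14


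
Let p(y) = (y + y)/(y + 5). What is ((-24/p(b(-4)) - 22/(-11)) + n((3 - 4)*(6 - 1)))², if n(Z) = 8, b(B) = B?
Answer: 169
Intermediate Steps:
p(y) = 2*y/(5 + y) (p(y) = (2*y)/(5 + y) = 2*y/(5 + y))
((-24/p(b(-4)) - 22/(-11)) + n((3 - 4)*(6 - 1)))² = ((-24/(2*(-4)/(5 - 4)) - 22/(-11)) + 8)² = ((-24/(2*(-4)/1) - 22*(-1/11)) + 8)² = ((-24/(2*(-4)*1) + 2) + 8)² = ((-24/(-8) + 2) + 8)² = ((-24*(-⅛) + 2) + 8)² = ((3 + 2) + 8)² = (5 + 8)² = 13² = 169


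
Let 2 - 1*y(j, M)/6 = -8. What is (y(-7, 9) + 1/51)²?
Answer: 9369721/2601 ≈ 3602.4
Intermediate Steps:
y(j, M) = 60 (y(j, M) = 12 - 6*(-8) = 12 + 48 = 60)
(y(-7, 9) + 1/51)² = (60 + 1/51)² = (3061/51)² = 9369721/2601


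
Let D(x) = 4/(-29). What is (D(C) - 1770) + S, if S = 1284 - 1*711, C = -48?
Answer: -34717/29 ≈ -1197.1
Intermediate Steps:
D(x) = -4/29 (D(x) = 4*(-1/29) = -4/29)
S = 573 (S = 1284 - 711 = 573)
(D(C) - 1770) + S = (-4/29 - 1770) + 573 = -51334/29 + 573 = -34717/29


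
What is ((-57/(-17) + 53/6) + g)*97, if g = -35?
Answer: -225719/102 ≈ -2212.9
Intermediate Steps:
((-57/(-17) + 53/6) + g)*97 = ((-57/(-17) + 53/6) - 35)*97 = ((-57*(-1/17) + 53*(1/6)) - 35)*97 = ((57/17 + 53/6) - 35)*97 = (1243/102 - 35)*97 = -2327/102*97 = -225719/102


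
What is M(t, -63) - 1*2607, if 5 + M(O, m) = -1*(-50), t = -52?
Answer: -2562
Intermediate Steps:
M(O, m) = 45 (M(O, m) = -5 - 1*(-50) = -5 + 50 = 45)
M(t, -63) - 1*2607 = 45 - 1*2607 = 45 - 2607 = -2562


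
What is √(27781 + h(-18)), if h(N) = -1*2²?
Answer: √27777 ≈ 166.66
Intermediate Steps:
h(N) = -4 (h(N) = -1*4 = -4)
√(27781 + h(-18)) = √(27781 - 4) = √27777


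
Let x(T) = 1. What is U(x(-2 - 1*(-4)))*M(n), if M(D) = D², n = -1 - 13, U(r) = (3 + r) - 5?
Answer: -196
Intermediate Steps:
U(r) = -2 + r
n = -14
U(x(-2 - 1*(-4)))*M(n) = (-2 + 1)*(-14)² = -1*196 = -196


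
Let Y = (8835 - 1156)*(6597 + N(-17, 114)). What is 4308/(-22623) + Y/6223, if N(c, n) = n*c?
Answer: 38540193739/6703949 ≈ 5748.9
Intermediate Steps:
N(c, n) = c*n
Y = 35776461 (Y = (8835 - 1156)*(6597 - 17*114) = 7679*(6597 - 1938) = 7679*4659 = 35776461)
4308/(-22623) + Y/6223 = 4308/(-22623) + 35776461/6223 = 4308*(-1/22623) + 35776461*(1/6223) = -1436/7541 + 5110923/889 = 38540193739/6703949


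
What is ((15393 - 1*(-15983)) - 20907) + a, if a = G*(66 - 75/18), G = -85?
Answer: 31279/6 ≈ 5213.2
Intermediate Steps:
a = -31535/6 (a = -85*(66 - 75/18) = -85*(66 - 75*1/18) = -85*(66 - 25/6) = -85*371/6 = -31535/6 ≈ -5255.8)
((15393 - 1*(-15983)) - 20907) + a = ((15393 - 1*(-15983)) - 20907) - 31535/6 = ((15393 + 15983) - 20907) - 31535/6 = (31376 - 20907) - 31535/6 = 10469 - 31535/6 = 31279/6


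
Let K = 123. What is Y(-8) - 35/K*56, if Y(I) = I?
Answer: -2944/123 ≈ -23.935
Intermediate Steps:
Y(-8) - 35/K*56 = -8 - 35/123*56 = -8 - 1960/123 = -2944/123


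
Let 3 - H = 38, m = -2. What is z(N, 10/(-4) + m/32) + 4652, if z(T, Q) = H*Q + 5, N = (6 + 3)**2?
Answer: 75947/16 ≈ 4746.7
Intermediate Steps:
H = -35 (H = 3 - 1*38 = 3 - 38 = -35)
N = 81 (N = 9**2 = 81)
z(T, Q) = 5 - 35*Q (z(T, Q) = -35*Q + 5 = 5 - 35*Q)
z(N, 10/(-4) + m/32) + 4652 = (5 - 35*(10/(-4) - 2/32)) + 4652 = (5 - 35*(10*(-1/4) - 2*1/32)) + 4652 = (5 - 35*(-5/2 - 1/16)) + 4652 = (5 - 35*(-41/16)) + 4652 = (5 + 1435/16) + 4652 = 1515/16 + 4652 = 75947/16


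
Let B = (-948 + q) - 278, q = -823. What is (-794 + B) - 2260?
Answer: -5103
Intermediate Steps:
B = -2049 (B = (-948 - 823) - 278 = -1771 - 278 = -2049)
(-794 + B) - 2260 = (-794 - 2049) - 2260 = -2843 - 2260 = -5103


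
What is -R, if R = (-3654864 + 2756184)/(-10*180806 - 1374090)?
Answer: -89868/318215 ≈ -0.28241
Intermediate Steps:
R = 89868/318215 (R = -898680/(-1808060 - 1374090) = -898680/(-3182150) = -898680*(-1/3182150) = 89868/318215 ≈ 0.28241)
-R = -1*89868/318215 = -89868/318215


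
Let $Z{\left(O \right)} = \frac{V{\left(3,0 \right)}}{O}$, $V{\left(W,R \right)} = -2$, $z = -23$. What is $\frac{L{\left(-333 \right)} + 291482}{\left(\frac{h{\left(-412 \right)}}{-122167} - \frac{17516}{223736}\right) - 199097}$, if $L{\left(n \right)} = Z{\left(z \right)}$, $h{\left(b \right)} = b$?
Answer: $- \frac{45810970637942064}{31291220494279073} \approx -1.464$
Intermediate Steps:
$Z{\left(O \right)} = - \frac{2}{O}$
$L{\left(n \right)} = \frac{2}{23}$ ($L{\left(n \right)} = - \frac{2}{-23} = \left(-2\right) \left(- \frac{1}{23}\right) = \frac{2}{23}$)
$\frac{L{\left(-333 \right)} + 291482}{\left(\frac{h{\left(-412 \right)}}{-122167} - \frac{17516}{223736}\right) - 199097} = \frac{\frac{2}{23} + 291482}{\left(- \frac{412}{-122167} - \frac{17516}{223736}\right) - 199097} = \frac{6704088}{23 \left(\left(\left(-412\right) \left(- \frac{1}{122167}\right) - \frac{4379}{55934}\right) - 199097\right)} = \frac{6704088}{23 \left(\left(\frac{412}{122167} - \frac{4379}{55934}\right) - 199097\right)} = \frac{6704088}{23 \left(- \frac{511924485}{6833288978} - 199097\right)} = \frac{6704088}{23 \left(- \frac{1360487847577351}{6833288978}\right)} = \frac{6704088}{23} \left(- \frac{6833288978}{1360487847577351}\right) = - \frac{45810970637942064}{31291220494279073}$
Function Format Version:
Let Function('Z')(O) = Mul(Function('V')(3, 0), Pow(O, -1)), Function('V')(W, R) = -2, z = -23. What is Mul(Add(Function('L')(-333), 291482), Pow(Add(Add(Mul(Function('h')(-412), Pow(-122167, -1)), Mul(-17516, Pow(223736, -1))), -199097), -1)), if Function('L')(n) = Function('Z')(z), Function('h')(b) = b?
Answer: Rational(-45810970637942064, 31291220494279073) ≈ -1.4640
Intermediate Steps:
Function('Z')(O) = Mul(-2, Pow(O, -1))
Function('L')(n) = Rational(2, 23) (Function('L')(n) = Mul(-2, Pow(-23, -1)) = Mul(-2, Rational(-1, 23)) = Rational(2, 23))
Mul(Add(Function('L')(-333), 291482), Pow(Add(Add(Mul(Function('h')(-412), Pow(-122167, -1)), Mul(-17516, Pow(223736, -1))), -199097), -1)) = Mul(Add(Rational(2, 23), 291482), Pow(Add(Add(Mul(-412, Pow(-122167, -1)), Mul(-17516, Pow(223736, -1))), -199097), -1)) = Mul(Rational(6704088, 23), Pow(Add(Add(Mul(-412, Rational(-1, 122167)), Mul(-17516, Rational(1, 223736))), -199097), -1)) = Mul(Rational(6704088, 23), Pow(Add(Add(Rational(412, 122167), Rational(-4379, 55934)), -199097), -1)) = Mul(Rational(6704088, 23), Pow(Add(Rational(-511924485, 6833288978), -199097), -1)) = Mul(Rational(6704088, 23), Pow(Rational(-1360487847577351, 6833288978), -1)) = Mul(Rational(6704088, 23), Rational(-6833288978, 1360487847577351)) = Rational(-45810970637942064, 31291220494279073)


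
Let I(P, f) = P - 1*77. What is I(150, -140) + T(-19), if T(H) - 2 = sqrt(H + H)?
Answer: 75 + I*sqrt(38) ≈ 75.0 + 6.1644*I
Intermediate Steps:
I(P, f) = -77 + P (I(P, f) = P - 77 = -77 + P)
T(H) = 2 + sqrt(2)*sqrt(H) (T(H) = 2 + sqrt(H + H) = 2 + sqrt(2*H) = 2 + sqrt(2)*sqrt(H))
I(150, -140) + T(-19) = (-77 + 150) + (2 + sqrt(2)*sqrt(-19)) = 73 + (2 + sqrt(2)*(I*sqrt(19))) = 73 + (2 + I*sqrt(38)) = 75 + I*sqrt(38)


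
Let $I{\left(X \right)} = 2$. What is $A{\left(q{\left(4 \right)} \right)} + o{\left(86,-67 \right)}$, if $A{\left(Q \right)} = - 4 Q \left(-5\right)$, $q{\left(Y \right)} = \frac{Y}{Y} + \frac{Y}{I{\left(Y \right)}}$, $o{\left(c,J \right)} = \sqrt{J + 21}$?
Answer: $60 + i \sqrt{46} \approx 60.0 + 6.7823 i$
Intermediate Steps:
$o{\left(c,J \right)} = \sqrt{21 + J}$
$q{\left(Y \right)} = 1 + \frac{Y}{2}$ ($q{\left(Y \right)} = \frac{Y}{Y} + \frac{Y}{2} = 1 + Y \frac{1}{2} = 1 + \frac{Y}{2}$)
$A{\left(Q \right)} = 20 Q$
$A{\left(q{\left(4 \right)} \right)} + o{\left(86,-67 \right)} = 20 \left(1 + \frac{1}{2} \cdot 4\right) + \sqrt{21 - 67} = 20 \left(1 + 2\right) + \sqrt{-46} = 20 \cdot 3 + i \sqrt{46} = 60 + i \sqrt{46}$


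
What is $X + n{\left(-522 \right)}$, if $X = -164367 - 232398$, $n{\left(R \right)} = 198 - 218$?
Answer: $-396785$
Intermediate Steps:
$n{\left(R \right)} = -20$ ($n{\left(R \right)} = 198 - 218 = -20$)
$X = -396765$ ($X = -164367 - 232398 = -396765$)
$X + n{\left(-522 \right)} = -396765 - 20 = -396785$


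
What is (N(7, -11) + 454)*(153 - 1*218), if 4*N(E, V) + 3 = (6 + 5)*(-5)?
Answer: -57135/2 ≈ -28568.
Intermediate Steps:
N(E, V) = -29/2 (N(E, V) = -¾ + ((6 + 5)*(-5))/4 = -¾ + (11*(-5))/4 = -¾ + (¼)*(-55) = -¾ - 55/4 = -29/2)
(N(7, -11) + 454)*(153 - 1*218) = (-29/2 + 454)*(153 - 1*218) = 879*(153 - 218)/2 = (879/2)*(-65) = -57135/2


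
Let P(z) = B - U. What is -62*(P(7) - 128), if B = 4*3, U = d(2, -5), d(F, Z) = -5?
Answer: 6882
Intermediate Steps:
U = -5
B = 12
P(z) = 17 (P(z) = 12 - 1*(-5) = 12 + 5 = 17)
-62*(P(7) - 128) = -62*(17 - 128) = -62*(-111) = 6882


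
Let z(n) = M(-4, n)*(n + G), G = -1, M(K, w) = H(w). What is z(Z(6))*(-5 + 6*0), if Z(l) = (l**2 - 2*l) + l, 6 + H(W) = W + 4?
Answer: -4060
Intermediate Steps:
H(W) = -2 + W (H(W) = -6 + (W + 4) = -6 + (4 + W) = -2 + W)
M(K, w) = -2 + w
Z(l) = l**2 - l
z(n) = (-1 + n)*(-2 + n) (z(n) = (-2 + n)*(n - 1) = (-2 + n)*(-1 + n) = (-1 + n)*(-2 + n))
z(Z(6))*(-5 + 6*0) = ((-1 + 6*(-1 + 6))*(-2 + 6*(-1 + 6)))*(-5 + 6*0) = ((-1 + 6*5)*(-2 + 6*5))*(-5 + 0) = ((-1 + 30)*(-2 + 30))*(-5) = (29*28)*(-5) = 812*(-5) = -4060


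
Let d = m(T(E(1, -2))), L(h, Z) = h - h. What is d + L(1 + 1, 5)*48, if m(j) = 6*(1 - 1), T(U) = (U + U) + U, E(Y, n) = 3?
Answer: 0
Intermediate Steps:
T(U) = 3*U (T(U) = 2*U + U = 3*U)
L(h, Z) = 0
m(j) = 0 (m(j) = 6*0 = 0)
d = 0
d + L(1 + 1, 5)*48 = 0 + 0*48 = 0 + 0 = 0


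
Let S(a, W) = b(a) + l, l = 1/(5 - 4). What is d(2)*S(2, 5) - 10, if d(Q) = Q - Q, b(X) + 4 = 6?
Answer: -10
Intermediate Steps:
b(X) = 2 (b(X) = -4 + 6 = 2)
d(Q) = 0
l = 1 (l = 1/1 = 1)
S(a, W) = 3 (S(a, W) = 2 + 1 = 3)
d(2)*S(2, 5) - 10 = 0*3 - 10 = 0 - 10 = -10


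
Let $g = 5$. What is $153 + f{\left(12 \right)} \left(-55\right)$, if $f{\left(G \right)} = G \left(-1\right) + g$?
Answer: $538$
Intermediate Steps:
$f{\left(G \right)} = 5 - G$ ($f{\left(G \right)} = G \left(-1\right) + 5 = - G + 5 = 5 - G$)
$153 + f{\left(12 \right)} \left(-55\right) = 153 + \left(5 - 12\right) \left(-55\right) = 153 - -385 = 153 + 385 = 538$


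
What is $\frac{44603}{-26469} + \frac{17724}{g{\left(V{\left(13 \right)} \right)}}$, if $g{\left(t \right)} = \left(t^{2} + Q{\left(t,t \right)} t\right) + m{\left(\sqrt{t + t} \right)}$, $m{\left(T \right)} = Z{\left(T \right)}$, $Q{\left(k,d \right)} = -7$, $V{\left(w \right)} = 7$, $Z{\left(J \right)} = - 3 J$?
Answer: $- \frac{44603}{26469} - 422 \sqrt{14} \approx -1580.7$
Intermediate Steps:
$m{\left(T \right)} = - 3 T$
$g{\left(t \right)} = t^{2} - 7 t - 3 \sqrt{2} \sqrt{t}$ ($g{\left(t \right)} = \left(t^{2} - 7 t\right) - 3 \sqrt{t + t} = \left(t^{2} - 7 t\right) - 3 \sqrt{2 t} = \left(t^{2} - 7 t\right) - 3 \sqrt{2} \sqrt{t} = t^{2} - 7 t - 3 \sqrt{2} \sqrt{t}$)
$\frac{44603}{-26469} + \frac{17724}{g{\left(V{\left(13 \right)} \right)}} = \frac{44603}{-26469} + \frac{17724}{7^{2} - 49 - 3 \sqrt{2} \sqrt{7}} = 44603 \left(- \frac{1}{26469}\right) + \frac{17724}{49 - 49 - 3 \sqrt{14}} = - \frac{44603}{26469} + \frac{17724}{\left(-3\right) \sqrt{14}} = - \frac{44603}{26469} + 17724 \left(- \frac{\sqrt{14}}{42}\right) = - \frac{44603}{26469} - 422 \sqrt{14}$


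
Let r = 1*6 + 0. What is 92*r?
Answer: 552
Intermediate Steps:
r = 6 (r = 6 + 0 = 6)
92*r = 92*6 = 552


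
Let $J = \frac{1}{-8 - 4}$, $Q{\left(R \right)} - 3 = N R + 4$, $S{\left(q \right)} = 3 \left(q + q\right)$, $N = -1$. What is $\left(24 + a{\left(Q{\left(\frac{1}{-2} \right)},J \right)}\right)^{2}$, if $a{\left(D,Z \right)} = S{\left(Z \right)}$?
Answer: $\frac{2209}{4} \approx 552.25$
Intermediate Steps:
$S{\left(q \right)} = 6 q$ ($S{\left(q \right)} = 3 \cdot 2 q = 6 q$)
$Q{\left(R \right)} = 7 - R$ ($Q{\left(R \right)} = 3 - \left(-4 + R\right) = 7 - R$)
$J = - \frac{1}{12}$ ($J = \frac{1}{-12} = - \frac{1}{12} \approx -0.083333$)
$a{\left(D,Z \right)} = 6 Z$
$\left(24 + a{\left(Q{\left(\frac{1}{-2} \right)},J \right)}\right)^{2} = \left(24 + 6 \left(- \frac{1}{12}\right)\right)^{2} = \left(24 - \frac{1}{2}\right)^{2} = \left(\frac{47}{2}\right)^{2} = \frac{2209}{4}$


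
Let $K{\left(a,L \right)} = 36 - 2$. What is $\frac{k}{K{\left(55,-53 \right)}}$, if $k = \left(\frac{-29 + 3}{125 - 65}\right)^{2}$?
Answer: $\frac{169}{30600} \approx 0.0055229$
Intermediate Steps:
$K{\left(a,L \right)} = 34$ ($K{\left(a,L \right)} = 36 - 2 = 34$)
$k = \frac{169}{900}$ ($k = \left(- \frac{26}{60}\right)^{2} = \left(\left(-26\right) \frac{1}{60}\right)^{2} = \left(- \frac{13}{30}\right)^{2} = \frac{169}{900} \approx 0.18778$)
$\frac{k}{K{\left(55,-53 \right)}} = \frac{169}{900 \cdot 34} = \frac{169}{900} \cdot \frac{1}{34} = \frac{169}{30600}$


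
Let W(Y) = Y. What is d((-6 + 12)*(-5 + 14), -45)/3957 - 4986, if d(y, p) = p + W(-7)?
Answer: -19729654/3957 ≈ -4986.0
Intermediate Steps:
d(y, p) = -7 + p (d(y, p) = p - 7 = -7 + p)
d((-6 + 12)*(-5 + 14), -45)/3957 - 4986 = (-7 - 45)/3957 - 4986 = -52*1/3957 - 4986 = -52/3957 - 4986 = -19729654/3957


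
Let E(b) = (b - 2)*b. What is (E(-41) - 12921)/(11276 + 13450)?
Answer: -5579/12363 ≈ -0.45127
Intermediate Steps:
E(b) = b*(-2 + b) (E(b) = (-2 + b)*b = b*(-2 + b))
(E(-41) - 12921)/(11276 + 13450) = (-41*(-2 - 41) - 12921)/(11276 + 13450) = (-41*(-43) - 12921)/24726 = (1763 - 12921)*(1/24726) = -11158*1/24726 = -5579/12363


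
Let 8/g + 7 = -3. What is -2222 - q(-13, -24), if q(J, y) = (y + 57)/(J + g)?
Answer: -51051/23 ≈ -2219.6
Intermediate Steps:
g = -⅘ (g = 8/(-7 - 3) = 8/(-10) = 8*(-⅒) = -⅘ ≈ -0.80000)
q(J, y) = (57 + y)/(-⅘ + J) (q(J, y) = (y + 57)/(J - ⅘) = (57 + y)/(-⅘ + J))
-2222 - q(-13, -24) = -2222 - 5*(57 - 24)/(-4 + 5*(-13)) = -2222 - 5*33/(-4 - 65) = -2222 - 5*33/(-69) = -2222 - 5*(-1)*33/69 = -2222 - 1*(-55/23) = -2222 + 55/23 = -51051/23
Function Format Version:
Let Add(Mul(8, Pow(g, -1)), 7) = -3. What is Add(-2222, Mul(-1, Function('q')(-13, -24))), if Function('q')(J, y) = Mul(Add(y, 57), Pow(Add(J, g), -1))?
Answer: Rational(-51051, 23) ≈ -2219.6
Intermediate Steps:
g = Rational(-4, 5) (g = Mul(8, Pow(Add(-7, -3), -1)) = Mul(8, Pow(-10, -1)) = Mul(8, Rational(-1, 10)) = Rational(-4, 5) ≈ -0.80000)
Function('q')(J, y) = Mul(Pow(Add(Rational(-4, 5), J), -1), Add(57, y)) (Function('q')(J, y) = Mul(Add(y, 57), Pow(Add(J, Rational(-4, 5)), -1)) = Mul(Add(57, y), Pow(Add(Rational(-4, 5), J), -1)) = Mul(Pow(Add(Rational(-4, 5), J), -1), Add(57, y)))
Add(-2222, Mul(-1, Function('q')(-13, -24))) = Add(-2222, Mul(-1, Mul(5, Pow(Add(-4, Mul(5, -13)), -1), Add(57, -24)))) = Add(-2222, Mul(-1, Mul(5, Pow(Add(-4, -65), -1), 33))) = Add(-2222, Mul(-1, Mul(5, Pow(-69, -1), 33))) = Add(-2222, Mul(-1, Mul(5, Rational(-1, 69), 33))) = Add(-2222, Mul(-1, Rational(-55, 23))) = Add(-2222, Rational(55, 23)) = Rational(-51051, 23)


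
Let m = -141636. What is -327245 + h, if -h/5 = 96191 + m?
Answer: -100020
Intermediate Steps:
h = 227225 (h = -5*(96191 - 141636) = -5*(-45445) = 227225)
-327245 + h = -327245 + 227225 = -100020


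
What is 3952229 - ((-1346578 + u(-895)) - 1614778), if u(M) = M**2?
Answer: 6112560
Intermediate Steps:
3952229 - ((-1346578 + u(-895)) - 1614778) = 3952229 - ((-1346578 + (-895)**2) - 1614778) = 3952229 - ((-1346578 + 801025) - 1614778) = 3952229 - (-545553 - 1614778) = 3952229 - 1*(-2160331) = 3952229 + 2160331 = 6112560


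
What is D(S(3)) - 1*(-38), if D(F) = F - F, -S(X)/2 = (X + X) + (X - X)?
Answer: 38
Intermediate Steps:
S(X) = -4*X (S(X) = -2*((X + X) + (X - X)) = -2*(2*X + 0) = -4*X)
D(F) = 0
D(S(3)) - 1*(-38) = 0 - 1*(-38) = 0 + 38 = 38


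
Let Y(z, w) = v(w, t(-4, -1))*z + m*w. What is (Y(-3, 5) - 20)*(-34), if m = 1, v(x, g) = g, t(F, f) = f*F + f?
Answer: 816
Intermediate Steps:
t(F, f) = f + F*f (t(F, f) = F*f + f = f + F*f)
Y(z, w) = w + 3*z (Y(z, w) = (-(1 - 4))*z + 1*w = (-1*(-3))*z + w = 3*z + w = w + 3*z)
(Y(-3, 5) - 20)*(-34) = ((5 + 3*(-3)) - 20)*(-34) = ((5 - 9) - 20)*(-34) = (-4 - 20)*(-34) = -24*(-34) = 816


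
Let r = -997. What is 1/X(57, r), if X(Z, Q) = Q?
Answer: -1/997 ≈ -0.0010030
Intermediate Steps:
1/X(57, r) = 1/(-997) = -1/997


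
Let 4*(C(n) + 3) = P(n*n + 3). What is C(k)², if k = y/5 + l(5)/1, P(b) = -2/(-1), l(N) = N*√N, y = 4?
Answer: 25/4 ≈ 6.2500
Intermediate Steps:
l(N) = N^(3/2)
P(b) = 2 (P(b) = -2*(-1) = 2)
k = ⅘ + 5*√5 (k = 4/5 + 5^(3/2)/1 = 4*(⅕) + (5*√5)*1 = ⅘ + 5*√5 ≈ 11.980)
C(n) = -5/2 (C(n) = -3 + (¼)*2 = -3 + ½ = -5/2)
C(k)² = (-5/2)² = 25/4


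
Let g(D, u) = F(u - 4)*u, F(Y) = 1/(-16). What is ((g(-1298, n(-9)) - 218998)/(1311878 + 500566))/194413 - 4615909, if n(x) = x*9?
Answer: -26023584712222594255/5637802805952 ≈ -4.6159e+6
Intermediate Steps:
F(Y) = -1/16
n(x) = 9*x
g(D, u) = -u/16
((g(-1298, n(-9)) - 218998)/(1311878 + 500566))/194413 - 4615909 = ((-9*(-9)/16 - 218998)/(1311878 + 500566))/194413 - 4615909 = ((-1/16*(-81) - 218998)/1812444)*(1/194413) - 4615909 = ((81/16 - 218998)*(1/1812444))*(1/194413) - 4615909 = -3503887/16*1/1812444*(1/194413) - 4615909 = -3503887/28999104*1/194413 - 4615909 = -3503887/5637802805952 - 4615909 = -26023584712222594255/5637802805952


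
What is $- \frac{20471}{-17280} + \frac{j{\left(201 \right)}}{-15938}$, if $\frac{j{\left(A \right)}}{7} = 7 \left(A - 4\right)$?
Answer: $\frac{79731479}{137704320} \approx 0.57901$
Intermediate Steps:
$j{\left(A \right)} = -196 + 49 A$ ($j{\left(A \right)} = 7 \cdot 7 \left(A - 4\right) = 7 \cdot 7 \left(-4 + A\right) = 7 \left(-28 + 7 A\right) = -196 + 49 A$)
$- \frac{20471}{-17280} + \frac{j{\left(201 \right)}}{-15938} = - \frac{20471}{-17280} + \frac{-196 + 49 \cdot 201}{-15938} = \left(-20471\right) \left(- \frac{1}{17280}\right) + \left(-196 + 9849\right) \left(- \frac{1}{15938}\right) = \frac{20471}{17280} + 9653 \left(- \frac{1}{15938}\right) = \frac{20471}{17280} - \frac{9653}{15938} = \frac{79731479}{137704320}$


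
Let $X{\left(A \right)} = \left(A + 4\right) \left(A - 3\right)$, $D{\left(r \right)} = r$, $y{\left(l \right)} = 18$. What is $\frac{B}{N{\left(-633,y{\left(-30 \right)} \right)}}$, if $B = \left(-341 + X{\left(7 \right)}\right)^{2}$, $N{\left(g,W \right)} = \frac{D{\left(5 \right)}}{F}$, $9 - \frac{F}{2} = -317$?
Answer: $\frac{57512268}{5} \approx 1.1502 \cdot 10^{7}$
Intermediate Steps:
$X{\left(A \right)} = \left(-3 + A\right) \left(4 + A\right)$ ($X{\left(A \right)} = \left(4 + A\right) \left(-3 + A\right) = \left(-3 + A\right) \left(4 + A\right)$)
$F = 652$ ($F = 18 - -634 = 18 + 634 = 652$)
$N{\left(g,W \right)} = \frac{5}{652}$
$B = 88209$ ($B = \left(-341 + \left(-12 + 7 + 7^{2}\right)\right)^{2} = \left(-341 + \left(-12 + 7 + 49\right)\right)^{2} = \left(-341 + 44\right)^{2} = \left(-297\right)^{2} = 88209$)
$\frac{B}{N{\left(-633,y{\left(-30 \right)} \right)}} = \frac{88209}{\frac{5}{652}} = 88209 \cdot \frac{652}{5} = \frac{57512268}{5}$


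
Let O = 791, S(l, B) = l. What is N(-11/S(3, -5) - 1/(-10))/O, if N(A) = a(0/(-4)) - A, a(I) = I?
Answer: 107/23730 ≈ 0.0045091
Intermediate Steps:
N(A) = -A (N(A) = 0/(-4) - A = 0*(-¼) - A = 0 - A = -A)
N(-11/S(3, -5) - 1/(-10))/O = -(-11/3 - 1/(-10))/791 = -(-11*⅓ - 1*(-⅒))*(1/791) = -(-11/3 + ⅒)*(1/791) = -1*(-107/30)*(1/791) = (107/30)*(1/791) = 107/23730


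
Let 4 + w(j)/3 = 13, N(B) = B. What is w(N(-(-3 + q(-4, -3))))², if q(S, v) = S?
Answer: 729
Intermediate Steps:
w(j) = 27 (w(j) = -12 + 3*13 = -12 + 39 = 27)
w(N(-(-3 + q(-4, -3))))² = 27² = 729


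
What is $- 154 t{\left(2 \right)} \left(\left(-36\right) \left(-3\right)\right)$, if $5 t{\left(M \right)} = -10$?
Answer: $33264$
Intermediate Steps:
$t{\left(M \right)} = -2$ ($t{\left(M \right)} = \frac{1}{5} \left(-10\right) = -2$)
$- 154 t{\left(2 \right)} \left(\left(-36\right) \left(-3\right)\right) = \left(-154\right) \left(-2\right) \left(\left(-36\right) \left(-3\right)\right) = 308 \cdot 108 = 33264$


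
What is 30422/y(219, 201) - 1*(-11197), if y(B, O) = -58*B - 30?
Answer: 71264891/6366 ≈ 11195.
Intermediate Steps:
y(B, O) = -30 - 58*B
30422/y(219, 201) - 1*(-11197) = 30422/(-30 - 58*219) - 1*(-11197) = 30422/(-30 - 12702) + 11197 = 30422/(-12732) + 11197 = 30422*(-1/12732) + 11197 = -15211/6366 + 11197 = 71264891/6366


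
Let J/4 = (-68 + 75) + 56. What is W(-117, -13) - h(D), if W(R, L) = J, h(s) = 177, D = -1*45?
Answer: 75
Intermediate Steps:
D = -45
J = 252 (J = 4*((-68 + 75) + 56) = 4*(7 + 56) = 4*63 = 252)
W(R, L) = 252
W(-117, -13) - h(D) = 252 - 1*177 = 252 - 177 = 75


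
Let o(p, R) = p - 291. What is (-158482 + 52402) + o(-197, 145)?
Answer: -106568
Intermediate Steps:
o(p, R) = -291 + p
(-158482 + 52402) + o(-197, 145) = (-158482 + 52402) + (-291 - 197) = -106080 - 488 = -106568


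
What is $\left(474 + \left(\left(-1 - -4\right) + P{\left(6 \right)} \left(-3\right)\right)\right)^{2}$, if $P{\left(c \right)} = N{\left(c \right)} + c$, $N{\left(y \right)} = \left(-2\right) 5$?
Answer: $239121$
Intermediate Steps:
$N{\left(y \right)} = -10$
$P{\left(c \right)} = -10 + c$
$\left(474 + \left(\left(-1 - -4\right) + P{\left(6 \right)} \left(-3\right)\right)\right)^{2} = \left(474 + \left(\left(-1 - -4\right) + \left(-10 + 6\right) \left(-3\right)\right)\right)^{2} = \left(474 + \left(\left(-1 + 4\right) - -12\right)\right)^{2} = \left(474 + \left(3 + 12\right)\right)^{2} = \left(474 + 15\right)^{2} = 489^{2} = 239121$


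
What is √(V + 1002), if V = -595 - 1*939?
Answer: 2*I*√133 ≈ 23.065*I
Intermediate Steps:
V = -1534 (V = -595 - 939 = -1534)
√(V + 1002) = √(-1534 + 1002) = √(-532) = 2*I*√133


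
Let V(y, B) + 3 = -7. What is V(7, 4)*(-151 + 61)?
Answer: 900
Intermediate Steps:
V(y, B) = -10 (V(y, B) = -3 - 7 = -10)
V(7, 4)*(-151 + 61) = -10*(-151 + 61) = -10*(-90) = 900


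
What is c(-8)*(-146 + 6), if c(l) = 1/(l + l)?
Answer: 35/4 ≈ 8.7500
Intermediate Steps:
c(l) = 1/(2*l)
c(-8)*(-146 + 6) = ((1/2)/(-8))*(-146 + 6) = ((1/2)*(-1/8))*(-140) = -1/16*(-140) = 35/4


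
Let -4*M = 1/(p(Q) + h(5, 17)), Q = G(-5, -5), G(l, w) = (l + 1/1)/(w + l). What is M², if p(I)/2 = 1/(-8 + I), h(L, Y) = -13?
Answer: 361/1016064 ≈ 0.00035529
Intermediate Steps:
G(l, w) = (1 + l)/(l + w) (G(l, w) = (l + 1)/(l + w) = (1 + l)/(l + w))
Q = ⅖ (Q = (1 - 5)/(-5 - 5) = -4/(-10) = -⅒*(-4) = ⅖ ≈ 0.40000)
p(I) = 2/(-8 + I)
M = 19/1008 (M = -1/(4*(2/(-8 + ⅖) - 13)) = -1/(4*(2/(-38/5) - 13)) = -1/(4*(2*(-5/38) - 13)) = -1/(4*(-5/19 - 13)) = -1/(4*(-252/19)) = -¼*(-19/252) = 19/1008 ≈ 0.018849)
M² = (19/1008)² = 361/1016064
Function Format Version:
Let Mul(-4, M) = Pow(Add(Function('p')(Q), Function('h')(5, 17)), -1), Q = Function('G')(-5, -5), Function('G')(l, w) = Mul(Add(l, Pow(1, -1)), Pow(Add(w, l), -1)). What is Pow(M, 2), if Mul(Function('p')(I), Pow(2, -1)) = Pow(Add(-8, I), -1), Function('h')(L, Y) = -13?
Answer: Rational(361, 1016064) ≈ 0.00035529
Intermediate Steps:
Function('G')(l, w) = Mul(Pow(Add(l, w), -1), Add(1, l)) (Function('G')(l, w) = Mul(Add(l, 1), Pow(Add(l, w), -1)) = Mul(Add(1, l), Pow(Add(l, w), -1)) = Mul(Pow(Add(l, w), -1), Add(1, l)))
Q = Rational(2, 5) (Q = Mul(Pow(Add(-5, -5), -1), Add(1, -5)) = Mul(Pow(-10, -1), -4) = Mul(Rational(-1, 10), -4) = Rational(2, 5) ≈ 0.40000)
Function('p')(I) = Mul(2, Pow(Add(-8, I), -1))
M = Rational(19, 1008) (M = Mul(Rational(-1, 4), Pow(Add(Mul(2, Pow(Add(-8, Rational(2, 5)), -1)), -13), -1)) = Mul(Rational(-1, 4), Pow(Add(Mul(2, Pow(Rational(-38, 5), -1)), -13), -1)) = Mul(Rational(-1, 4), Pow(Add(Mul(2, Rational(-5, 38)), -13), -1)) = Mul(Rational(-1, 4), Pow(Add(Rational(-5, 19), -13), -1)) = Mul(Rational(-1, 4), Pow(Rational(-252, 19), -1)) = Mul(Rational(-1, 4), Rational(-19, 252)) = Rational(19, 1008) ≈ 0.018849)
Pow(M, 2) = Pow(Rational(19, 1008), 2) = Rational(361, 1016064)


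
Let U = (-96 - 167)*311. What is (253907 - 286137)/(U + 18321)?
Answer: 16115/31736 ≈ 0.50778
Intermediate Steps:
U = -81793 (U = -263*311 = -81793)
(253907 - 286137)/(U + 18321) = (253907 - 286137)/(-81793 + 18321) = -32230/(-63472) = -32230*(-1/63472) = 16115/31736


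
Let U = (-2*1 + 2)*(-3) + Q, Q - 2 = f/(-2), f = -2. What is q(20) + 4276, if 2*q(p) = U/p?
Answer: 171043/40 ≈ 4276.1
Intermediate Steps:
Q = 3 (Q = 2 - 2/(-2) = 2 - 2*(-½) = 2 + 1 = 3)
U = 3 (U = (-2*1 + 2)*(-3) + 3 = (-2 + 2)*(-3) + 3 = 0*(-3) + 3 = 0 + 3 = 3)
q(p) = 3/(2*p) (q(p) = (3/p)/2 = 3/(2*p))
q(20) + 4276 = (3/2)/20 + 4276 = (3/2)*(1/20) + 4276 = 3/40 + 4276 = 171043/40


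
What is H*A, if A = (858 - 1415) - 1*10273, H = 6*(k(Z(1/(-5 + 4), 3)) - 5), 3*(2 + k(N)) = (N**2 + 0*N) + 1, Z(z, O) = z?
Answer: 411540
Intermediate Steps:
k(N) = -5/3 + N**2/3 (k(N) = -2 + ((N**2 + 0*N) + 1)/3 = -2 + ((N**2 + 0) + 1)/3 = -2 + (N**2 + 1)/3 = -2 + (1 + N**2)/3 = -2 + (1/3 + N**2/3) = -5/3 + N**2/3)
H = -38 (H = 6*((-5/3 + (1/(-5 + 4))**2/3) - 5) = 6*((-5/3 + (1/(-1))**2/3) - 5) = 6*((-5/3 + (1/3)*(-1)**2) - 5) = 6*((-5/3 + (1/3)*1) - 5) = 6*((-5/3 + 1/3) - 5) = 6*(-4/3 - 5) = 6*(-19/3) = -38)
A = -10830 (A = -557 - 10273 = -10830)
H*A = -38*(-10830) = 411540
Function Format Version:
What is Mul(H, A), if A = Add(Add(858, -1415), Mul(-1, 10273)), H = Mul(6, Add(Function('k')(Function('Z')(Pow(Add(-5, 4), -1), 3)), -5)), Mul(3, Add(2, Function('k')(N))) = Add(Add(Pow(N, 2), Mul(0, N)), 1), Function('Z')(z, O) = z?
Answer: 411540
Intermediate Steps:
Function('k')(N) = Add(Rational(-5, 3), Mul(Rational(1, 3), Pow(N, 2))) (Function('k')(N) = Add(-2, Mul(Rational(1, 3), Add(Add(Pow(N, 2), Mul(0, N)), 1))) = Add(-2, Mul(Rational(1, 3), Add(Add(Pow(N, 2), 0), 1))) = Add(-2, Mul(Rational(1, 3), Add(Pow(N, 2), 1))) = Add(-2, Mul(Rational(1, 3), Add(1, Pow(N, 2)))) = Add(-2, Add(Rational(1, 3), Mul(Rational(1, 3), Pow(N, 2)))) = Add(Rational(-5, 3), Mul(Rational(1, 3), Pow(N, 2))))
H = -38 (H = Mul(6, Add(Add(Rational(-5, 3), Mul(Rational(1, 3), Pow(Pow(Add(-5, 4), -1), 2))), -5)) = Mul(6, Add(Add(Rational(-5, 3), Mul(Rational(1, 3), Pow(Pow(-1, -1), 2))), -5)) = Mul(6, Add(Add(Rational(-5, 3), Mul(Rational(1, 3), Pow(-1, 2))), -5)) = Mul(6, Add(Add(Rational(-5, 3), Mul(Rational(1, 3), 1)), -5)) = Mul(6, Add(Add(Rational(-5, 3), Rational(1, 3)), -5)) = Mul(6, Add(Rational(-4, 3), -5)) = Mul(6, Rational(-19, 3)) = -38)
A = -10830 (A = Add(-557, -10273) = -10830)
Mul(H, A) = Mul(-38, -10830) = 411540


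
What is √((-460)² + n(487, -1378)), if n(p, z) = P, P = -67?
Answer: 7*√4317 ≈ 459.93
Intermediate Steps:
n(p, z) = -67
√((-460)² + n(487, -1378)) = √((-460)² - 67) = √(211600 - 67) = √211533 = 7*√4317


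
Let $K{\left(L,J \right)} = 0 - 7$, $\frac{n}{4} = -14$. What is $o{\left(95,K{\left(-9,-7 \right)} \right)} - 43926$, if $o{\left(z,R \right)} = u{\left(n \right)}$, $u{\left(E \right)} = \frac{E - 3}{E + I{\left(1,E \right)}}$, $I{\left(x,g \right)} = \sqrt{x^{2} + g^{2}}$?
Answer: $-47230 - 59 \sqrt{3137} \approx -50535.0$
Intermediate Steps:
$n = -56$ ($n = 4 \left(-14\right) = -56$)
$K{\left(L,J \right)} = -7$
$I{\left(x,g \right)} = \sqrt{g^{2} + x^{2}}$
$u{\left(E \right)} = \frac{-3 + E}{E + \sqrt{1 + E^{2}}}$ ($u{\left(E \right)} = \frac{E - 3}{E + \sqrt{E^{2} + 1^{2}}} = \frac{-3 + E}{E + \sqrt{E^{2} + 1}} = \frac{-3 + E}{E + \sqrt{1 + E^{2}}}$)
$o{\left(z,R \right)} = - \frac{59}{-56 + \sqrt{3137}}$ ($o{\left(z,R \right)} = \frac{-3 - 56}{-56 + \sqrt{1 + \left(-56\right)^{2}}} = \frac{1}{-56 + \sqrt{1 + 3136}} \left(-59\right) = \frac{1}{-56 + \sqrt{3137}} \left(-59\right) = - \frac{59}{-56 + \sqrt{3137}}$)
$o{\left(95,K{\left(-9,-7 \right)} \right)} - 43926 = \left(-3304 - 59 \sqrt{3137}\right) - 43926 = -47230 - 59 \sqrt{3137}$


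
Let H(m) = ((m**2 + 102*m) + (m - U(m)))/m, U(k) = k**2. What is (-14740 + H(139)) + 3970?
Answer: -10667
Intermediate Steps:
H(m) = 103 (H(m) = ((m**2 + 102*m) + (m - m**2))/m = (103*m)/m = 103)
(-14740 + H(139)) + 3970 = (-14740 + 103) + 3970 = -14637 + 3970 = -10667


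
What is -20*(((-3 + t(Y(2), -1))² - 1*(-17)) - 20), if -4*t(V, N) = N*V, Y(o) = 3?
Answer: -165/4 ≈ -41.250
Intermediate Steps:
t(V, N) = -N*V/4
-20*(((-3 + t(Y(2), -1))² - 1*(-17)) - 20) = -20*(((-3 - ¼*(-1)*3)² - 1*(-17)) - 20) = -20*(((-3 + ¾)² + 17) - 20) = -20*(((-9/4)² + 17) - 20) = -20*((81/16 + 17) - 20) = -20*(353/16 - 20) = -20*33/16 = -165/4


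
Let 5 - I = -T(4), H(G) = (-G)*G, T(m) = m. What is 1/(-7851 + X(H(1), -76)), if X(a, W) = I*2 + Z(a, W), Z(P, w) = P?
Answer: -1/7834 ≈ -0.00012765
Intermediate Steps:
H(G) = -G²
I = 9 (I = 5 - (-1)*4 = 5 - 1*(-4) = 5 + 4 = 9)
X(a, W) = 18 + a (X(a, W) = 9*2 + a = 18 + a)
1/(-7851 + X(H(1), -76)) = 1/(-7851 + (18 - 1*1²)) = 1/(-7851 + (18 - 1*1)) = 1/(-7851 + (18 - 1)) = 1/(-7851 + 17) = 1/(-7834) = -1/7834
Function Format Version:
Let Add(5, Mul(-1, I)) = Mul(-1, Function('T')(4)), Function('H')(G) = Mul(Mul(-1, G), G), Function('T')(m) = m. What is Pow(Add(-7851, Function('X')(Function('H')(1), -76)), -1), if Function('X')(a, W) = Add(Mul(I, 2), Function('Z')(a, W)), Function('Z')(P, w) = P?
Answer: Rational(-1, 7834) ≈ -0.00012765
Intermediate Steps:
Function('H')(G) = Mul(-1, Pow(G, 2))
I = 9 (I = Add(5, Mul(-1, Mul(-1, 4))) = Add(5, Mul(-1, -4)) = Add(5, 4) = 9)
Function('X')(a, W) = Add(18, a) (Function('X')(a, W) = Add(Mul(9, 2), a) = Add(18, a))
Pow(Add(-7851, Function('X')(Function('H')(1), -76)), -1) = Pow(Add(-7851, Add(18, Mul(-1, Pow(1, 2)))), -1) = Pow(Add(-7851, Add(18, Mul(-1, 1))), -1) = Pow(Add(-7851, Add(18, -1)), -1) = Pow(Add(-7851, 17), -1) = Pow(-7834, -1) = Rational(-1, 7834)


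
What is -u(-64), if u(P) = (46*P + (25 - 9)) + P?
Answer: 2992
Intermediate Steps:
u(P) = 16 + 47*P (u(P) = (46*P + 16) + P = (16 + 46*P) + P = 16 + 47*P)
-u(-64) = -(16 + 47*(-64)) = -(16 - 3008) = -1*(-2992) = 2992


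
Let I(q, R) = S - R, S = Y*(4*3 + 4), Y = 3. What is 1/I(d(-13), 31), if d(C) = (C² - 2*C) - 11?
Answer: 1/17 ≈ 0.058824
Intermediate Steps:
d(C) = -11 + C² - 2*C
S = 48 (S = 3*(4*3 + 4) = 3*(12 + 4) = 3*16 = 48)
I(q, R) = 48 - R
1/I(d(-13), 31) = 1/(48 - 1*31) = 1/(48 - 31) = 1/17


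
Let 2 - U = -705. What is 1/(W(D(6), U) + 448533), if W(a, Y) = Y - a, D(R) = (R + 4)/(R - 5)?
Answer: 1/449230 ≈ 2.2260e-6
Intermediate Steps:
U = 707 (U = 2 - 1*(-705) = 2 + 705 = 707)
D(R) = (4 + R)/(-5 + R)
1/(W(D(6), U) + 448533) = 1/((707 - (4 + 6)/(-5 + 6)) + 448533) = 1/((707 - 10/1) + 448533) = 1/((707 - 10) + 448533) = 1/(697 + 448533) = 1/449230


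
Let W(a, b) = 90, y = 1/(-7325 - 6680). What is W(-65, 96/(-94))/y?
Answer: -1260450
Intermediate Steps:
y = -1/14005 (y = 1/(-14005) = -1/14005 ≈ -7.1403e-5)
W(-65, 96/(-94))/y = 90/(-1/14005) = 90*(-14005) = -1260450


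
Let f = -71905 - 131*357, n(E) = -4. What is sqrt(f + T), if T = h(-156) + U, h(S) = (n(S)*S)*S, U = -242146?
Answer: I*sqrt(458162) ≈ 676.88*I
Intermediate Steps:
h(S) = -4*S**2 (h(S) = (-4*S)*S = -4*S**2)
f = -118672 (f = -71905 - 1*46767 = -71905 - 46767 = -118672)
T = -339490 (T = -4*(-156)**2 - 242146 = -4*24336 - 242146 = -97344 - 242146 = -339490)
sqrt(f + T) = sqrt(-118672 - 339490) = sqrt(-458162) = I*sqrt(458162)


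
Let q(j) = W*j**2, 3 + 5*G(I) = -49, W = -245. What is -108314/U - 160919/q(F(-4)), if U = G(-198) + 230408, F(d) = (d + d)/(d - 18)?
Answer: 5607116159803/1128948240 ≈ 4966.7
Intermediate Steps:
G(I) = -52/5 (G(I) = -3/5 + (1/5)*(-49) = -3/5 - 49/5 = -52/5)
F(d) = 2*d/(-18 + d) (F(d) = (2*d)/(-18 + d) = 2*d/(-18 + d))
q(j) = -245*j**2
U = 1151988/5 (U = -52/5 + 230408 = 1151988/5 ≈ 2.3040e+5)
-108314/U - 160919/q(F(-4)) = -108314/1151988/5 - 160919*(-(-18 - 4)**2/15680) = -108314*5/1151988 - 160919/((-245*(2*(-4)/(-22))**2)) = -270785/575994 - 160919/((-245*(2*(-4)*(-1/22))**2)) = -270785/575994 - 160919/((-245*(4/11)**2)) = -270785/575994 - 160919/((-245*16/121)) = -270785/575994 - 160919/(-3920/121) = -270785/575994 - 160919*(-121/3920) = -270785/575994 + 19471199/3920 = 5607116159803/1128948240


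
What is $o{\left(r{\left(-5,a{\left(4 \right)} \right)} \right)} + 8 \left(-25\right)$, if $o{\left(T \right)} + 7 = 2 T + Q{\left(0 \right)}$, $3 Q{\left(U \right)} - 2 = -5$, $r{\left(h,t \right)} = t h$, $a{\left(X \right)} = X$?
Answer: $-248$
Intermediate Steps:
$r{\left(h,t \right)} = h t$
$Q{\left(U \right)} = -1$ ($Q{\left(U \right)} = \frac{2}{3} + \frac{1}{3} \left(-5\right) = \frac{2}{3} - \frac{5}{3} = -1$)
$o{\left(T \right)} = -8 + 2 T$ ($o{\left(T \right)} = -7 + \left(2 T - 1\right) = -7 + \left(-1 + 2 T\right) = -8 + 2 T$)
$o{\left(r{\left(-5,a{\left(4 \right)} \right)} \right)} + 8 \left(-25\right) = \left(-8 + 2 \left(\left(-5\right) 4\right)\right) + 8 \left(-25\right) = \left(-8 + 2 \left(-20\right)\right) - 200 = \left(-8 - 40\right) - 200 = -48 - 200 = -248$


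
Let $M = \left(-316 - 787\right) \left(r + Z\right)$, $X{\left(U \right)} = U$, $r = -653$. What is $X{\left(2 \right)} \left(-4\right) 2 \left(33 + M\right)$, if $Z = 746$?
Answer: $1640736$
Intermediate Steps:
$M = -102579$ ($M = \left(-316 - 787\right) \left(-653 + 746\right) = \left(-1103\right) 93 = -102579$)
$X{\left(2 \right)} \left(-4\right) 2 \left(33 + M\right) = 2 \left(-4\right) 2 \left(33 - 102579\right) = \left(-8\right) 2 \left(-102546\right) = \left(-16\right) \left(-102546\right) = 1640736$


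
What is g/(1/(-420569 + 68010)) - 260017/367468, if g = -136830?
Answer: 17726894427979943/367468 ≈ 4.8241e+10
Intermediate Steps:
g/(1/(-420569 + 68010)) - 260017/367468 = -136830/(1/(-420569 + 68010)) - 260017/367468 = -136830/(1/(-352559)) - 260017*1/367468 = -136830/(-1/352559) - 260017/367468 = -136830*(-352559) - 260017/367468 = 48240647970 - 260017/367468 = 17726894427979943/367468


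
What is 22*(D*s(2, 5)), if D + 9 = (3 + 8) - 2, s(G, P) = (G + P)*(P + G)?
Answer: 0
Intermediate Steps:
s(G, P) = (G + P)² (s(G, P) = (G + P)*(G + P) = (G + P)²)
D = 0 (D = -9 + ((3 + 8) - 2) = -9 + (11 - 2) = -9 + 9 = 0)
22*(D*s(2, 5)) = 22*(0*(2 + 5)²) = 22*(0*7²) = 22*(0*49) = 22*0 = 0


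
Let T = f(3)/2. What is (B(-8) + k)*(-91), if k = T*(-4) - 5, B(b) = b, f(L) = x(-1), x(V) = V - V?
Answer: 1183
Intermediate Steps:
x(V) = 0
f(L) = 0
T = 0 (T = 0/2 = 0*(½) = 0)
k = -5 (k = 0*(-4) - 5 = 0 - 5 = -5)
(B(-8) + k)*(-91) = (-8 - 5)*(-91) = -13*(-91) = 1183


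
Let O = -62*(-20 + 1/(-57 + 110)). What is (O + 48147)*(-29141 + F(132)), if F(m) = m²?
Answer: -30668649933/53 ≈ -5.7865e+8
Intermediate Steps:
O = 65658/53 (O = -62*(-20 + 1/53) = -62*(-1059/53) = 65658/53 ≈ 1238.8)
(O + 48147)*(-29141 + F(132)) = (65658/53 + 48147)*(-29141 + 132²) = 2617449*(-29141 + 17424)/53 = (2617449/53)*(-11717) = -30668649933/53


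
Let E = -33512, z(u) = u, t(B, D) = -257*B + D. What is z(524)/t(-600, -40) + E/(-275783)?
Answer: 1327680053/10628676820 ≈ 0.12491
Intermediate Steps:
t(B, D) = D - 257*B
z(524)/t(-600, -40) + E/(-275783) = 524/(-40 - 257*(-600)) - 33512/(-275783) = 524/(-40 + 154200) - 33512*(-1/275783) = 524/154160 + 33512/275783 = 524*(1/154160) + 33512/275783 = 131/38540 + 33512/275783 = 1327680053/10628676820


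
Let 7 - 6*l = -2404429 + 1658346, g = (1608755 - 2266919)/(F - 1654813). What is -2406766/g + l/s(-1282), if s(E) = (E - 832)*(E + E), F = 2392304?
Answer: 2405213365975572959/891860924136 ≈ 2.6968e+6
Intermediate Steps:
g = -658164/737491 (g = (1608755 - 2266919)/(2392304 - 1654813) = -658164/737491 ≈ -0.89244)
s(E) = 2*E*(-832 + E) (s(E) = (-832 + E)*(2*E) = 2*E*(-832 + E))
l = 373045/3 (l = 7/6 - (-2404429 + 1658346)/6 = 7/6 - ⅙*(-746083) = 7/6 + 746083/6 = 373045/3 ≈ 1.2435e+5)
-2406766/g + l/s(-1282) = -2406766/(-658164/737491) + 373045/(3*((2*(-1282)*(-832 - 1282)))) = -2406766*(-737491/658164) + 373045/(3*((2*(-1282)*(-2114)))) = 887484132053/329082 + (373045/3)/5420296 = 887484132053/329082 + (373045/3)*(1/5420296) = 887484132053/329082 + 373045/16260888 = 2405213365975572959/891860924136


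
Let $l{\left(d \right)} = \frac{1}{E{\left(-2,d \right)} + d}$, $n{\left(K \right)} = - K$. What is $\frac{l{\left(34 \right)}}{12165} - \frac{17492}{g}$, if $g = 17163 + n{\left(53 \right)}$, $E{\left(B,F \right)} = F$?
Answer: $- \frac{1446971513}{1415373420} \approx -1.0223$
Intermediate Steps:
$l{\left(d \right)} = \frac{1}{2 d}$ ($l{\left(d \right)} = \frac{1}{d + d} = \frac{1}{2 d}$)
$g = 17110$ ($g = 17163 - 53 = 17110$)
$\frac{l{\left(34 \right)}}{12165} - \frac{17492}{g} = \frac{\frac{1}{2} \cdot \frac{1}{34}}{12165} - \frac{17492}{17110} = \frac{1}{2} \cdot \frac{1}{34} \cdot \frac{1}{12165} - \frac{8746}{8555} = \frac{1}{68} \cdot \frac{1}{12165} - \frac{8746}{8555} = \frac{1}{827220} - \frac{8746}{8555} = - \frac{1446971513}{1415373420}$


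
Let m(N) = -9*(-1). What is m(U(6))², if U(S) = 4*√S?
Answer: 81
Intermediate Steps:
m(N) = 9 (m(N) = -3*(-3) = 9)
m(U(6))² = 9² = 81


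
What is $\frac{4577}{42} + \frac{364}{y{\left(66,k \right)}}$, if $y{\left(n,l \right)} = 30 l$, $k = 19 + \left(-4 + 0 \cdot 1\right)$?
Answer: $\frac{345823}{3150} \approx 109.79$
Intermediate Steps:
$k = 15$ ($k = 19 + \left(-4 + 0\right) = 19 - 4 = 15$)
$\frac{4577}{42} + \frac{364}{y{\left(66,k \right)}} = \frac{4577}{42} + \frac{364}{30 \cdot 15} = 4577 \cdot \frac{1}{42} + \frac{364}{450} = \frac{4577}{42} + 364 \cdot \frac{1}{450} = \frac{4577}{42} + \frac{182}{225} = \frac{345823}{3150}$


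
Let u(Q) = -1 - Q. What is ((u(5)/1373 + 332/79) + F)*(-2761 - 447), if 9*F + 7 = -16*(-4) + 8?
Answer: -35764750504/976203 ≈ -36637.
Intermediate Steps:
F = 65/9 (F = -7/9 + (-16*(-4) + 8)/9 = -7/9 + (64 + 8)/9 = -7/9 + (1/9)*72 = -7/9 + 8 = 65/9 ≈ 7.2222)
((u(5)/1373 + 332/79) + F)*(-2761 - 447) = (((-1 - 1*5)/1373 + 332/79) + 65/9)*(-2761 - 447) = (((-1 - 5)*(1/1373) + 332*(1/79)) + 65/9)*(-3208) = ((-6*1/1373 + 332/79) + 65/9)*(-3208) = ((-6/1373 + 332/79) + 65/9)*(-3208) = (455362/108467 + 65/9)*(-3208) = (11148613/976203)*(-3208) = -35764750504/976203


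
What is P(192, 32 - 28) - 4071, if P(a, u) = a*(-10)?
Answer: -5991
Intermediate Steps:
P(a, u) = -10*a
P(192, 32 - 28) - 4071 = -10*192 - 4071 = -1920 - 4071 = -5991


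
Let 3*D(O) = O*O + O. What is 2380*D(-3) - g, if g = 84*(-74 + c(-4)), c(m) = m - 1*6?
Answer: 11816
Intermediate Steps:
c(m) = -6 + m (c(m) = m - 6 = -6 + m)
D(O) = O/3 + O**2/3 (D(O) = (O*O + O)/3 = (O**2 + O)/3 = (O + O**2)/3 = O/3 + O**2/3)
g = -7056 (g = 84*(-74 + (-6 - 4)) = 84*(-74 - 10) = 84*(-84) = -7056)
2380*D(-3) - g = 2380*((1/3)*(-3)*(1 - 3)) - 1*(-7056) = 2380*((1/3)*(-3)*(-2)) + 7056 = 2380*2 + 7056 = 4760 + 7056 = 11816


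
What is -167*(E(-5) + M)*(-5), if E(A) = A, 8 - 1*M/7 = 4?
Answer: 19205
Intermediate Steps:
M = 28 (M = 56 - 7*4 = 56 - 28 = 28)
-167*(E(-5) + M)*(-5) = -167*(-5 + 28)*(-5) = -3841*(-5) = -167*(-115) = 19205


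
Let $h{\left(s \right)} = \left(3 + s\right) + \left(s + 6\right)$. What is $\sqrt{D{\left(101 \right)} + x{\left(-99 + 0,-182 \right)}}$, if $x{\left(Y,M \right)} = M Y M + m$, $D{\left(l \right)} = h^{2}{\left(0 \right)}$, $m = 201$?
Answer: $17 i \sqrt{11346} \approx 1810.8 i$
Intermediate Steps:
$h{\left(s \right)} = 9 + 2 s$ ($h{\left(s \right)} = \left(3 + s\right) + \left(6 + s\right) = 9 + 2 s$)
$D{\left(l \right)} = 81$ ($D{\left(l \right)} = \left(9 + 2 \cdot 0\right)^{2} = \left(9 + 0\right)^{2} = 9^{2} = 81$)
$x{\left(Y,M \right)} = 201 + Y M^{2}$ ($x{\left(Y,M \right)} = M Y M + 201 = Y M^{2} + 201 = 201 + Y M^{2}$)
$\sqrt{D{\left(101 \right)} + x{\left(-99 + 0,-182 \right)}} = \sqrt{81 + \left(201 + \left(-99 + 0\right) \left(-182\right)^{2}\right)} = \sqrt{81 + \left(201 - 3279276\right)} = \sqrt{81 - 3279075} = \sqrt{-3278994} = 17 i \sqrt{11346}$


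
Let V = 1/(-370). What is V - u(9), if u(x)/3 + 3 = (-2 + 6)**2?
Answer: -14431/370 ≈ -39.003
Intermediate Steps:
V = -1/370 ≈ -0.0027027
u(x) = 39 (u(x) = -9 + 3*(-2 + 6)**2 = -9 + 3*4**2 = -9 + 3*16 = -9 + 48 = 39)
V - u(9) = -1/370 - 1*39 = -1/370 - 39 = -14431/370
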